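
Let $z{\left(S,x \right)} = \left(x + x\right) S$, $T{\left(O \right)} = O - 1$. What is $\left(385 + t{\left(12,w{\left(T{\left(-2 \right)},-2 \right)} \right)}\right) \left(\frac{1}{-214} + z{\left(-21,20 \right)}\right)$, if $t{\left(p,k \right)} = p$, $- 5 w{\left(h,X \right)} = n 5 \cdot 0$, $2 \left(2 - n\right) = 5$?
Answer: $- \frac{71365117}{214} \approx -3.3348 \cdot 10^{5}$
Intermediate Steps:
$n = - \frac{1}{2}$ ($n = 2 - \frac{5}{2} = - \frac{1}{2} \approx -0.5$)
$T{\left(O \right)} = -1 + O$ ($T{\left(O \right)} = O - 1 = -1 + O$)
$z{\left(S,x \right)} = 2 S x$ ($z{\left(S,x \right)} = 2 x S = 2 S x$)
$w{\left(h,X \right)} = 0$ ($w{\left(h,X \right)} = - \frac{\left(- \frac{1}{2}\right) 5 \cdot 0}{5} = - \frac{\left(- \frac{5}{2}\right) 0}{5} = \left(- \frac{1}{5}\right) 0 = 0$)
$\left(385 + t{\left(12,w{\left(T{\left(-2 \right)},-2 \right)} \right)}\right) \left(\frac{1}{-214} + z{\left(-21,20 \right)}\right) = \left(385 + 12\right) \left(\frac{1}{-214} + 2 \left(-21\right) 20\right) = 397 \left(- \frac{1}{214} - 840\right) = 397 \left(- \frac{179761}{214}\right) = - \frac{71365117}{214}$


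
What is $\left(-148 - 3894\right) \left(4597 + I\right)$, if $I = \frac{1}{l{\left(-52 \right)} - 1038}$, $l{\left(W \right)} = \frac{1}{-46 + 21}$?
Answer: $- \frac{482197350324}{25951} \approx -1.8581 \cdot 10^{7}$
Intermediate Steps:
$l{\left(W \right)} = - \frac{1}{25}$ ($l{\left(W \right)} = \frac{1}{-25} = - \frac{1}{25}$)
$I = - \frac{25}{25951}$ ($I = \frac{1}{- \frac{1}{25} - 1038} = \frac{1}{- \frac{25951}{25}} = - \frac{25}{25951} \approx -0.00096335$)
$\left(-148 - 3894\right) \left(4597 + I\right) = \left(-148 - 3894\right) \left(4597 - \frac{25}{25951}\right) = \left(-4042\right) \frac{119296722}{25951} = - \frac{482197350324}{25951}$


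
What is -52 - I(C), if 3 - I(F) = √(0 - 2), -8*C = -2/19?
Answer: -55 + I*√2 ≈ -55.0 + 1.4142*I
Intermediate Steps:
C = 1/76 (C = -(-1)/(4*19) = -⅛*(-2/19) = 1/76 ≈ 0.013158)
I(F) = 3 - I*√2 (I(F) = 3 - √(0 - 2) = 3 - √(-2) = 3 - I*√2)
-52 - I(C) = -52 - (3 - I*√2) = -52 + (-3 + I*√2) = -55 + I*√2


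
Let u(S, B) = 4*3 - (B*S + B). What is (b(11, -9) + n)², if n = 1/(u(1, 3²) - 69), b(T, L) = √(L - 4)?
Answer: (1 - 75*I*√13)²/5625 ≈ -13.0 - 0.096148*I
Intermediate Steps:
b(T, L) = √(-4 + L)
u(S, B) = 12 - B - B*S (u(S, B) = 12 - (B + B*S) = 12 + (-B - B*S) = 12 - B - B*S)
n = -1/75 (n = 1/((12 - 1*3² - 1*3²*1) - 69) = 1/((12 - 1*9 - 1*9*1) - 69) = 1/((12 - 9 - 9) - 69) = 1/(-6 - 69) = 1/(-75) = -1/75 ≈ -0.013333)
(b(11, -9) + n)² = (√(-4 - 9) - 1/75)² = (√(-13) - 1/75)² = (I*√13 - 1/75)² = (-1/75 + I*√13)²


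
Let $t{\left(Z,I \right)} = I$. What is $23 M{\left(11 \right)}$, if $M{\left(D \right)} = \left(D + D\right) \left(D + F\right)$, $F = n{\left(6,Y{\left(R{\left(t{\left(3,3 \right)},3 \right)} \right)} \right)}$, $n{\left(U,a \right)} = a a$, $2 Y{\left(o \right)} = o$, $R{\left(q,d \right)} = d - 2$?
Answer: $\frac{11385}{2} \approx 5692.5$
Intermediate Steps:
$R{\left(q,d \right)} = -2 + d$ ($R{\left(q,d \right)} = d - 2 = -2 + d$)
$Y{\left(o \right)} = \frac{o}{2}$
$n{\left(U,a \right)} = a^{2}$
$F = \frac{1}{4}$ ($F = \left(\frac{-2 + 3}{2}\right)^{2} = \left(\frac{1}{2} \cdot 1\right)^{2} = \left(\frac{1}{2}\right)^{2} = \frac{1}{4} \approx 0.25$)
$M{\left(D \right)} = 2 D \left(\frac{1}{4} + D\right)$ ($M{\left(D \right)} = \left(D + D\right) \left(D + \frac{1}{4}\right) = 2 D \left(\frac{1}{4} + D\right)$)
$23 M{\left(11 \right)} = 23 \cdot \frac{1}{2} \cdot 11 \left(1 + 4 \cdot 11\right) = 23 \cdot \frac{1}{2} \cdot 11 \left(1 + 44\right) = 23 \cdot \frac{1}{2} \cdot 11 \cdot 45 = 23 \cdot \frac{495}{2} = \frac{11385}{2}$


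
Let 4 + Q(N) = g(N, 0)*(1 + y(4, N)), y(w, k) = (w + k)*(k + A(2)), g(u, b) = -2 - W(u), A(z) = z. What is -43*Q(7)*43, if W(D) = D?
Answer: 1671496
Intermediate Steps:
g(u, b) = -2 - u
y(w, k) = (2 + k)*(k + w) (y(w, k) = (w + k)*(k + 2) = (k + w)*(2 + k) = (2 + k)*(k + w))
Q(N) = -4 + (-2 - N)*(9 + N**2 + 6*N) (Q(N) = -4 + (-2 - N)*(1 + (N**2 + 2*N + 2*4 + N*4)) = -4 + (-2 - N)*(1 + (N**2 + 2*N + 8 + 4*N)) = -4 + (-2 - N)*(1 + (8 + N**2 + 6*N)) = -4 + (-2 - N)*(9 + N**2 + 6*N))
-43*Q(7)*43 = -43*(-22 - 1*7**3 - 21*7 - 8*7**2)*43 = -43*(-22 - 1*343 - 147 - 8*49)*43 = -43*(-22 - 343 - 147 - 392)*43 = -43*(-904)*43 = 38872*43 = 1671496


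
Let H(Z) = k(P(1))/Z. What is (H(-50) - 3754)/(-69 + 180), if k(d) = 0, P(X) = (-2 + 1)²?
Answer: -3754/111 ≈ -33.820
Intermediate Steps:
P(X) = 1 (P(X) = (-1)² = 1)
H(Z) = 0 (H(Z) = 0/Z = 0)
(H(-50) - 3754)/(-69 + 180) = (0 - 3754)/(-69 + 180) = -3754/111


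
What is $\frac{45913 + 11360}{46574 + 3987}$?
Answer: $\frac{57273}{50561} \approx 1.1328$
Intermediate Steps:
$\frac{45913 + 11360}{46574 + 3987} = \frac{57273}{50561}$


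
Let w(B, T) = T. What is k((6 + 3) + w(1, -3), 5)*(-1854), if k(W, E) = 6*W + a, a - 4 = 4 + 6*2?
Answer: -103824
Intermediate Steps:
a = 20 (a = 4 + (4 + 6*2) = 4 + (4 + 12) = 4 + 16 = 20)
k(W, E) = 20 + 6*W (k(W, E) = 6*W + 20 = 20 + 6*W)
k((6 + 3) + w(1, -3), 5)*(-1854) = (20 + 6*((6 + 3) - 3))*(-1854) = (20 + 6*(9 - 3))*(-1854) = (20 + 6*6)*(-1854) = (20 + 36)*(-1854) = 56*(-1854) = -103824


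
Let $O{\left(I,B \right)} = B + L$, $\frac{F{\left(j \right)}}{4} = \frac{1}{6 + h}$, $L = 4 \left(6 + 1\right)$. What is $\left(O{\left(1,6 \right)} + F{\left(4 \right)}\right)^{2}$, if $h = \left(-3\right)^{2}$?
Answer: $\frac{264196}{225} \approx 1174.2$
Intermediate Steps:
$L = 28$ ($L = 4 \cdot 7 = 28$)
$h = 9$
$F{\left(j \right)} = \frac{4}{15}$ ($F{\left(j \right)} = \frac{4}{6 + 9} = \frac{4}{15}$)
$O{\left(I,B \right)} = 28 + B$ ($O{\left(I,B \right)} = B + 28 = 28 + B$)
$\left(O{\left(1,6 \right)} + F{\left(4 \right)}\right)^{2} = \left(\left(28 + 6\right) + \frac{4}{15}\right)^{2} = \left(34 + \frac{4}{15}\right)^{2} = \left(\frac{514}{15}\right)^{2} = \frac{264196}{225}$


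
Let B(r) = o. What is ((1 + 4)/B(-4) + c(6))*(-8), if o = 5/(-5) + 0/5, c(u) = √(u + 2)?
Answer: 40 - 16*√2 ≈ 17.373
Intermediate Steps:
c(u) = √(2 + u)
o = -1 (o = 5*(-⅕) + 0*(⅕) = -1 + 0 = -1)
B(r) = -1
((1 + 4)/B(-4) + c(6))*(-8) = ((1 + 4)/(-1) + √(2 + 6))*(-8) = (5*(-1) + √8)*(-8) = (-5 + 2*√2)*(-8) = 40 - 16*√2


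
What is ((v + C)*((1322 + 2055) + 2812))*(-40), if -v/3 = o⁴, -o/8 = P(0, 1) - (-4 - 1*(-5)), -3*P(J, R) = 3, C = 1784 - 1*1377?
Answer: 48571519560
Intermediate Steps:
C = 407 (C = 1784 - 1377 = 407)
P(J, R) = -1 (P(J, R) = -⅓*3 = -1)
o = 16 (o = -8*(-1 - (-4 - 1*(-5))) = -8*(-1 - (-4 + 5)) = -8*(-1 - 1*1) = -8*(-1 - 1) = -8*(-2) = 16)
v = -196608 (v = -3*16⁴ = -3*65536 = -196608)
((v + C)*((1322 + 2055) + 2812))*(-40) = ((-196608 + 407)*((1322 + 2055) + 2812))*(-40) = -196201*(3377 + 2812)*(-40) = -196201*6189*(-40) = -1214287989*(-40) = 48571519560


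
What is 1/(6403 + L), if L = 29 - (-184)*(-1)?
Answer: 1/6248 ≈ 0.00016005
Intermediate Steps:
L = -155 (L = 29 - 46*4 = 29 - 184 = -155)
1/(6403 + L) = 1/(6403 - 155) = 1/6248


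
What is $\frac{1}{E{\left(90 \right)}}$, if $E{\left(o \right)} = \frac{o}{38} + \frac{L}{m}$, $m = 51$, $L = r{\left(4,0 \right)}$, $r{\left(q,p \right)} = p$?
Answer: $\frac{19}{45} \approx 0.42222$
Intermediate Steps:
$L = 0$
$E{\left(o \right)} = \frac{o}{38}$ ($E{\left(o \right)} = \frac{o}{38} + \frac{0}{51} = o \frac{1}{38} + 0 \cdot \frac{1}{51} = \frac{o}{38} + 0 = \frac{o}{38}$)
$\frac{1}{E{\left(90 \right)}} = \frac{1}{\frac{1}{38} \cdot 90} = \frac{1}{\frac{45}{19}} = \frac{19}{45}$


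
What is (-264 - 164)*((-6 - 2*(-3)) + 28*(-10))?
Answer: 119840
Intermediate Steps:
(-264 - 164)*((-6 - 2*(-3)) + 28*(-10)) = -428*((-6 + 6) - 280) = -428*(0 - 280) = -428*(-280) = 119840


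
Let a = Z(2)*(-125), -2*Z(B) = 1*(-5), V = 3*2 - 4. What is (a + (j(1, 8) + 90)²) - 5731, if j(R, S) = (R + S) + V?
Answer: 8315/2 ≈ 4157.5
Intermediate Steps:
V = 2 (V = 6 - 4 = 2)
Z(B) = 5/2 (Z(B) = -(-5)/2 = -½*(-5) = 5/2)
a = -625/2 (a = (5/2)*(-125) = -625/2 ≈ -312.50)
j(R, S) = 2 + R + S (j(R, S) = (R + S) + 2 = 2 + R + S)
(a + (j(1, 8) + 90)²) - 5731 = (-625/2 + ((2 + 1 + 8) + 90)²) - 5731 = (-625/2 + (11 + 90)²) - 5731 = (-625/2 + 101²) - 5731 = (-625/2 + 10201) - 5731 = 19777/2 - 5731 = 8315/2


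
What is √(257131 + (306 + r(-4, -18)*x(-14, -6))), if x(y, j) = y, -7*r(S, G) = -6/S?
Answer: 4*√16090 ≈ 507.39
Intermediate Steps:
r(S, G) = 6/(7*S) (r(S, G) = -(-6)/(7*S) = 6/(7*S))
√(257131 + (306 + r(-4, -18)*x(-14, -6))) = √(257131 + (306 + ((6/7)/(-4))*(-14))) = √(257131 + (306 + ((6/7)*(-¼))*(-14))) = √(257131 + (306 - 3/14*(-14))) = √(257131 + (306 + 3)) = √(257131 + 309) = √257440 = 4*√16090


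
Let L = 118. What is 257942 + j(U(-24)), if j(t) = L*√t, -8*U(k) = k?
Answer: 257942 + 118*√3 ≈ 2.5815e+5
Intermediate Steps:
U(k) = -k/8
j(t) = 118*√t
257942 + j(U(-24)) = 257942 + 118*√(-⅛*(-24)) = 257942 + 118*√3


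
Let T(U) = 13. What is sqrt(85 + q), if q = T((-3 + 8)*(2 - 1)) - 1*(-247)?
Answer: sqrt(345) ≈ 18.574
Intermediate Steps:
q = 260 (q = 13 - 1*(-247) = 13 + 247 = 260)
sqrt(85 + q) = sqrt(85 + 260) = sqrt(345)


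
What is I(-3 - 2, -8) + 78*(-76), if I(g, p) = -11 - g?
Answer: -5934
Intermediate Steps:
I(-3 - 2, -8) + 78*(-76) = (-11 - (-3 - 2)) + 78*(-76) = (-11 - 1*(-5)) - 5928 = (-11 + 5) - 5928 = -6 - 5928 = -5934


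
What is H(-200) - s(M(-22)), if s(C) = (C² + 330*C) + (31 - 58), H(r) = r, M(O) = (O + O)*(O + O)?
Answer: -4387149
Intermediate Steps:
M(O) = 4*O² (M(O) = (2*O)*(2*O) = 4*O²)
s(C) = -27 + C² + 330*C (s(C) = (C² + 330*C) - 27 = -27 + C² + 330*C)
H(-200) - s(M(-22)) = -200 - (-27 + (4*(-22)²)² + 330*(4*(-22)²)) = -200 - (-27 + (4*484)² + 330*(4*484)) = -200 - (-27 + 1936² + 330*1936) = -200 - (-27 + 3748096 + 638880) = -200 - 1*4386949 = -200 - 4386949 = -4387149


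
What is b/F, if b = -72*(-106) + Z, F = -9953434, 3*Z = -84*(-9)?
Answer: -3942/4976717 ≈ -0.00079209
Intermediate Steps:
Z = 252 (Z = (-84*(-9))/3 = (⅓)*756 = 252)
b = 7884 (b = -72*(-106) + 252 = 7632 + 252 = 7884)
b/F = 7884/(-9953434) = 7884*(-1/9953434) = -3942/4976717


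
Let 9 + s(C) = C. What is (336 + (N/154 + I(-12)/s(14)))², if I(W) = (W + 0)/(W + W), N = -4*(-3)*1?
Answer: 67006946449/592900 ≈ 1.1302e+5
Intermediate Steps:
s(C) = -9 + C
N = 12 (N = 12*1 = 12)
I(W) = ½ (I(W) = W/((2*W)) = W*(1/(2*W)) = ½)
(336 + (N/154 + I(-12)/s(14)))² = (336 + (12/154 + 1/(2*(-9 + 14))))² = (336 + (12*(1/154) + (½)/5))² = (336 + (6/77 + (½)*(⅕)))² = (336 + (6/77 + ⅒))² = (336 + 137/770)² = (258857/770)² = 67006946449/592900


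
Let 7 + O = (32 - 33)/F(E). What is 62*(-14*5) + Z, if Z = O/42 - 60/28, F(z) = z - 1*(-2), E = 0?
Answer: -121585/28 ≈ -4342.3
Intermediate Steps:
F(z) = 2 + z (F(z) = z + 2 = 2 + z)
O = -15/2 (O = -7 + (32 - 33)/(2 + 0) = -7 - 1/2 = -15/2 ≈ -7.5000)
Z = -65/28 (Z = -15/2/42 - 60/28 = -15/2*1/42 - 60*1/28 = -5/28 - 15/7 = -65/28 ≈ -2.3214)
62*(-14*5) + Z = 62*(-14*5) - 65/28 = 62*(-70) - 65/28 = -4340 - 65/28 = -121585/28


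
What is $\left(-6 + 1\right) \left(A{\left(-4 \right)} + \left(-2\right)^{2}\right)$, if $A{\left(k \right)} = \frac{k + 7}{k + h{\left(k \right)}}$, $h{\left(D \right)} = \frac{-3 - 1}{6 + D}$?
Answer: $- \frac{35}{2} \approx -17.5$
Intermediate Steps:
$h{\left(D \right)} = - \frac{4}{6 + D}$
$A{\left(k \right)} = \frac{7 + k}{k - \frac{4}{6 + k}}$ ($A{\left(k \right)} = \frac{k + 7}{k - \frac{4}{6 + k}} = \frac{7 + k}{k - \frac{4}{6 + k}}$)
$\left(-6 + 1\right) \left(A{\left(-4 \right)} + \left(-2\right)^{2}\right) = \left(-6 + 1\right) \left(\frac{\left(6 - 4\right) \left(7 - 4\right)}{-4 - 4 \left(6 - 4\right)} + \left(-2\right)^{2}\right) = - 5 \left(\frac{1}{-4 - 8} \cdot 2 \cdot 3 + 4\right) = - 5 \left(\frac{1}{-12} \cdot 2 \cdot 3 + 4\right) = - 5 \left(\left(- \frac{1}{12}\right) 2 \cdot 3 + 4\right) = - 5 \left(- \frac{1}{2} + 4\right) = \left(-5\right) \frac{7}{2} = - \frac{35}{2}$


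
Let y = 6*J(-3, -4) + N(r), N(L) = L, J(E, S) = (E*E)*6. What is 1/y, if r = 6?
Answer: 1/330 ≈ 0.0030303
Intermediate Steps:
J(E, S) = 6*E**2 (J(E, S) = E**2*6 = 6*E**2)
y = 330 (y = 6*(6*(-3)**2) + 6 = 6*(6*9) + 6 = 6*54 + 6 = 324 + 6 = 330)
1/y = 1/330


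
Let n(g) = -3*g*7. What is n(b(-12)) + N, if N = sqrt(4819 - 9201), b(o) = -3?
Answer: 63 + I*sqrt(4382) ≈ 63.0 + 66.197*I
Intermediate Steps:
N = I*sqrt(4382) (N = sqrt(-4382) = I*sqrt(4382) ≈ 66.197*I)
n(g) = -21*g
n(b(-12)) + N = -21*(-3) + I*sqrt(4382) = 63 + I*sqrt(4382)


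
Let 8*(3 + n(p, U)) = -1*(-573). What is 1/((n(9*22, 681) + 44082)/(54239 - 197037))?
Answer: -1142384/353205 ≈ -3.2343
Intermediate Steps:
n(p, U) = 549/8 (n(p, U) = -3 + (-1*(-573))/8 = -3 + (⅛)*573 = -3 + 573/8 = 549/8)
1/((n(9*22, 681) + 44082)/(54239 - 197037)) = 1/((549/8 + 44082)/(54239 - 197037)) = 1/((353205/8)/(-142798)) = 1/((353205/8)*(-1/142798)) = 1/(-353205/1142384) = -1142384/353205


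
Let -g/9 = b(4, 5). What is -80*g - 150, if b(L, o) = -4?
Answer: -3030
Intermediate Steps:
g = 36 (g = -9*(-4) = 36)
-80*g - 150 = -80*36 - 150 = -2880 - 150 = -3030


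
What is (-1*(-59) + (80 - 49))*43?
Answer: 3870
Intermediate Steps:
(-1*(-59) + (80 - 49))*43 = (59 + 31)*43 = 90*43 = 3870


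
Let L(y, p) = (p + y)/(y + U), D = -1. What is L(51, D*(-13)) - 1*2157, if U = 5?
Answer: -15091/7 ≈ -2155.9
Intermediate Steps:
L(y, p) = (p + y)/(5 + y) (L(y, p) = (p + y)/(y + 5) = (p + y)/(5 + y))
L(51, D*(-13)) - 1*2157 = (-1*(-13) + 51)/(5 + 51) - 1*2157 = (13 + 51)/56 - 2157 = (1/56)*64 - 2157 = 8/7 - 2157 = -15091/7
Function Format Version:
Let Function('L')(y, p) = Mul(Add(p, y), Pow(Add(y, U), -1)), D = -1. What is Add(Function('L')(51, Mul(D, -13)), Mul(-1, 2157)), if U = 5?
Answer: Rational(-15091, 7) ≈ -2155.9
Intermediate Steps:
Function('L')(y, p) = Mul(Pow(Add(5, y), -1), Add(p, y)) (Function('L')(y, p) = Mul(Add(p, y), Pow(Add(y, 5), -1)) = Mul(Add(p, y), Pow(Add(5, y), -1)) = Mul(Pow(Add(5, y), -1), Add(p, y)))
Add(Function('L')(51, Mul(D, -13)), Mul(-1, 2157)) = Add(Mul(Pow(Add(5, 51), -1), Add(Mul(-1, -13), 51)), Mul(-1, 2157)) = Add(Mul(Pow(56, -1), Add(13, 51)), -2157) = Add(Mul(Rational(1, 56), 64), -2157) = Add(Rational(8, 7), -2157) = Rational(-15091, 7)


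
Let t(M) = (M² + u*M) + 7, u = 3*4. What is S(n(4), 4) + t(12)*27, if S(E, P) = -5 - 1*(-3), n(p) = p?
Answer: 7963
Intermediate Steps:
u = 12
S(E, P) = -2 (S(E, P) = -5 + 3 = -2)
t(M) = 7 + M² + 12*M (t(M) = (M² + 12*M) + 7 = 7 + M² + 12*M)
S(n(4), 4) + t(12)*27 = -2 + (7 + 12² + 12*12)*27 = -2 + (7 + 144 + 144)*27 = -2 + 295*27 = -2 + 7965 = 7963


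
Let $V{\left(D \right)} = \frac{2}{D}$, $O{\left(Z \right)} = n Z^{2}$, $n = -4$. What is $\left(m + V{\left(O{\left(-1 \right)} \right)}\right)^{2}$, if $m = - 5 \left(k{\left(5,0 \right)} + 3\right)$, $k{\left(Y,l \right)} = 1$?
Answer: $\frac{1681}{4} \approx 420.25$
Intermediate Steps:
$m = -20$ ($m = - 5 \left(1 + 3\right) = \left(-5\right) 4 = -20$)
$O{\left(Z \right)} = - 4 Z^{2}$
$\left(m + V{\left(O{\left(-1 \right)} \right)}\right)^{2} = \left(-20 + \frac{2}{\left(-4\right) \left(-1\right)^{2}}\right)^{2} = \left(-20 + \frac{2}{\left(-4\right) 1}\right)^{2} = \left(-20 + \frac{2}{-4}\right)^{2} = \left(-20 + 2 \left(- \frac{1}{4}\right)\right)^{2} = \left(-20 - \frac{1}{2}\right)^{2} = \left(- \frac{41}{2}\right)^{2} = \frac{1681}{4}$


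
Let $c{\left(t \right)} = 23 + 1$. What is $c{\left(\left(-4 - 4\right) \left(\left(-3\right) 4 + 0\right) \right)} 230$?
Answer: $5520$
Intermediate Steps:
$c{\left(t \right)} = 24$
$c{\left(\left(-4 - 4\right) \left(\left(-3\right) 4 + 0\right) \right)} 230 = 24 \cdot 230 = 5520$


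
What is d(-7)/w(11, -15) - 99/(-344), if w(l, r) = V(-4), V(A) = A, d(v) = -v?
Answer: -503/344 ≈ -1.4622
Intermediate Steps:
w(l, r) = -4
d(-7)/w(11, -15) - 99/(-344) = -1*(-7)/(-4) - 99/(-344) = 7*(-1/4) - 99*(-1/344) = -7/4 + 99/344 = -503/344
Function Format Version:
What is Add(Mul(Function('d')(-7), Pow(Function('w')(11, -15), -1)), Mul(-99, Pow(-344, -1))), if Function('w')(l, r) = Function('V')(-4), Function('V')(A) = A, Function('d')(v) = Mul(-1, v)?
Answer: Rational(-503, 344) ≈ -1.4622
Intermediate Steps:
Function('w')(l, r) = -4
Add(Mul(Function('d')(-7), Pow(Function('w')(11, -15), -1)), Mul(-99, Pow(-344, -1))) = Add(Mul(Mul(-1, -7), Pow(-4, -1)), Mul(-99, Pow(-344, -1))) = Add(Mul(7, Rational(-1, 4)), Mul(-99, Rational(-1, 344))) = Add(Rational(-7, 4), Rational(99, 344)) = Rational(-503, 344)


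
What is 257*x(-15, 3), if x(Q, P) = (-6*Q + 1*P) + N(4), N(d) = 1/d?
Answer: 95861/4 ≈ 23965.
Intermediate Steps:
x(Q, P) = 1/4 + P - 6*Q (x(Q, P) = (-6*Q + 1*P) + 1/4 = (-6*Q + P) + 1/4 = (P - 6*Q) + 1/4 = 1/4 + P - 6*Q)
257*x(-15, 3) = 257*(1/4 + 3 - 6*(-15)) = 257*(1/4 + 3 + 90) = 257*(373/4) = 95861/4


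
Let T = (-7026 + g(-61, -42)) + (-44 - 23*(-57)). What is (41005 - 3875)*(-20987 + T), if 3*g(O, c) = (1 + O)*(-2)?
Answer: -991593780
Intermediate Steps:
g(O, c) = -⅔ - 2*O/3 (g(O, c) = ((1 + O)*(-2))/3 = (-2 - 2*O)/3 = -⅔ - 2*O/3)
T = -5719 (T = (-7026 + (-⅔ - ⅔*(-61))) + (-44 - 23*(-57)) = (-7026 + (-⅔ + 122/3)) + (-44 + 1311) = (-7026 + 40) + 1267 = -6986 + 1267 = -5719)
(41005 - 3875)*(-20987 + T) = (41005 - 3875)*(-20987 - 5719) = 37130*(-26706) = -991593780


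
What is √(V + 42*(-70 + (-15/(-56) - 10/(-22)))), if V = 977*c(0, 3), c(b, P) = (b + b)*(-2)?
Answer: 15*I*√6259/22 ≈ 53.941*I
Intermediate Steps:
c(b, P) = -4*b (c(b, P) = (2*b)*(-2) = -4*b)
V = 0 (V = 977*(-4*0) = 977*0 = 0)
√(V + 42*(-70 + (-15/(-56) - 10/(-22)))) = √(0 + 42*(-70 + (-15/(-56) - 10/(-22)))) = √(0 + 42*(-70 + (-15*(-1/56) - 10*(-1/22)))) = √(0 + 42*(-70 + (15/56 + 5/11))) = √(0 + 42*(-70 + 445/616)) = √(0 + 42*(-42675/616)) = √(0 - 128025/44) = √(-128025/44) = 15*I*√6259/22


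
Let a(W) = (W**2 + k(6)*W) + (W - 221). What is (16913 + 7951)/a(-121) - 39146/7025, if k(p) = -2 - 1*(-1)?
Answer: -2784398/723575 ≈ -3.8481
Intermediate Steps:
k(p) = -1 (k(p) = -2 + 1 = -1)
a(W) = -221 + W**2 (a(W) = (W**2 - W) + (W - 221) = (W**2 - W) + (-221 + W) = -221 + W**2)
(16913 + 7951)/a(-121) - 39146/7025 = (16913 + 7951)/(-221 + (-121)**2) - 39146/7025 = 24864/(-221 + 14641) - 39146*1/7025 = 24864/14420 - 39146/7025 = 24864*(1/14420) - 39146/7025 = 888/515 - 39146/7025 = -2784398/723575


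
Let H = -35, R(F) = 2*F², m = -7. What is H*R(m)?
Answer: -3430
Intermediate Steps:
H*R(m) = -70*(-7)² = -70*49 = -35*98 = -3430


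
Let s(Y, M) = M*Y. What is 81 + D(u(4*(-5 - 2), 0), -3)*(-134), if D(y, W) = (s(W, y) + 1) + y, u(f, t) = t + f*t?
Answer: -53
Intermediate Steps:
D(y, W) = 1 + y + W*y (D(y, W) = (y*W + 1) + y = (W*y + 1) + y = (1 + W*y) + y = 1 + y + W*y)
81 + D(u(4*(-5 - 2), 0), -3)*(-134) = 81 + (1 + 0*(1 + 4*(-5 - 2)) - 0*(1 + 4*(-5 - 2)))*(-134) = 81 + (1 + 0*(1 + 4*(-7)) - 0*(1 + 4*(-7)))*(-134) = 81 + (1 + 0*(1 - 28) - 0*(1 - 28))*(-134) = 81 + (1 + 0*(-27) - 0*(-27))*(-134) = 81 + (1 + 0 - 3*0)*(-134) = 81 + (1 + 0 + 0)*(-134) = 81 + 1*(-134) = 81 - 134 = -53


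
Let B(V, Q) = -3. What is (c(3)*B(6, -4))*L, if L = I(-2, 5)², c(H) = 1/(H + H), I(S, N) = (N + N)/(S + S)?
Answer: -25/8 ≈ -3.1250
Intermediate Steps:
I(S, N) = N/S (I(S, N) = (2*N)/((2*S)) = (2*N)*(1/(2*S)) = N/S)
c(H) = 1/(2*H)
L = 25/4 (L = (5/(-2))² = (5*(-½))² = (-5/2)² = 25/4 ≈ 6.2500)
(c(3)*B(6, -4))*L = (((½)/3)*(-3))*(25/4) = (((½)*(⅓))*(-3))*(25/4) = ((⅙)*(-3))*(25/4) = -½*25/4 = -25/8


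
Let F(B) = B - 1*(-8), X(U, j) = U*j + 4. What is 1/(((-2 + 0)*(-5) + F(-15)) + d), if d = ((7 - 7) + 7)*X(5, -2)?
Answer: -1/39 ≈ -0.025641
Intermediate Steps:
X(U, j) = 4 + U*j
F(B) = 8 + B (F(B) = B + 8 = 8 + B)
d = -42 (d = ((7 - 7) + 7)*(4 + 5*(-2)) = (0 + 7)*(4 - 10) = 7*(-6) = -42)
1/(((-2 + 0)*(-5) + F(-15)) + d) = 1/(((-2 + 0)*(-5) + (8 - 15)) - 42) = 1/((-2*(-5) - 7) - 42) = 1/((10 - 7) - 42) = 1/(3 - 42) = 1/(-39) = -1/39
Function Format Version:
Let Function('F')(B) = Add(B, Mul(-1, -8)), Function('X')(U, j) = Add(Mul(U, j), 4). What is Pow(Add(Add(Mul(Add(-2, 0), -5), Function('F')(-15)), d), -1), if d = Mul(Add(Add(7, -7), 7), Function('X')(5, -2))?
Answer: Rational(-1, 39) ≈ -0.025641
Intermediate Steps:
Function('X')(U, j) = Add(4, Mul(U, j))
Function('F')(B) = Add(8, B) (Function('F')(B) = Add(B, 8) = Add(8, B))
d = -42 (d = Mul(Add(Add(7, -7), 7), Add(4, Mul(5, -2))) = Mul(Add(0, 7), Add(4, -10)) = Mul(7, -6) = -42)
Pow(Add(Add(Mul(Add(-2, 0), -5), Function('F')(-15)), d), -1) = Pow(Add(Add(Mul(Add(-2, 0), -5), Add(8, -15)), -42), -1) = Pow(Add(Add(Mul(-2, -5), -7), -42), -1) = Pow(Add(Add(10, -7), -42), -1) = Pow(Add(3, -42), -1) = Pow(-39, -1) = Rational(-1, 39)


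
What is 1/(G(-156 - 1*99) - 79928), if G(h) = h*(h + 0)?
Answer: -1/14903 ≈ -6.7101e-5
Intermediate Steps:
G(h) = h² (G(h) = h*h = h²)
1/(G(-156 - 1*99) - 79928) = 1/((-156 - 1*99)² - 79928) = 1/((-156 - 99)² - 79928) = 1/((-255)² - 79928) = 1/(65025 - 79928) = 1/(-14903) = -1/14903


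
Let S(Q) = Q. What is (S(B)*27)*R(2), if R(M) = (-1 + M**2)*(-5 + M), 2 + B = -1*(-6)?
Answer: -972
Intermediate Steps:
B = 4 (B = -2 - 1*(-6) = -2 + 6 = 4)
(S(B)*27)*R(2) = (4*27)*(5 + 2**3 - 1*2 - 5*2**2) = 108*(5 + 8 - 2 - 5*4) = 108*(5 + 8 - 2 - 20) = 108*(-9) = -972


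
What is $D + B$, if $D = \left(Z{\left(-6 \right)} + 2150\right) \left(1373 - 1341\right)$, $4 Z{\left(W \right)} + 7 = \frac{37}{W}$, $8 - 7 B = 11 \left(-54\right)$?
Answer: $\frac{206342}{3} \approx 68781.0$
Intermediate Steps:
$B = 86$ ($B = \frac{8}{7} - \frac{11 \left(-54\right)}{7} = \frac{8}{7} - - \frac{594}{7} = \frac{8}{7} + \frac{594}{7} = 86$)
$Z{\left(W \right)} = - \frac{7}{4} + \frac{37}{4 W}$ ($Z{\left(W \right)} = - \frac{7}{4} + \frac{37 \frac{1}{W}}{4} = - \frac{7}{4} + \frac{37}{4 W}$)
$D = \frac{206084}{3}$ ($D = \left(\frac{37 - -42}{4 \left(-6\right)} + 2150\right) \left(1373 - 1341\right) = \left(\frac{1}{4} \left(- \frac{1}{6}\right) \left(37 + 42\right) + 2150\right) 32 = \left(\frac{1}{4} \left(- \frac{1}{6}\right) 79 + 2150\right) 32 = \left(- \frac{79}{24} + 2150\right) 32 = \frac{51521}{24} \cdot 32 = \frac{206084}{3} \approx 68695.0$)
$D + B = \frac{206084}{3} + 86 = \frac{206342}{3}$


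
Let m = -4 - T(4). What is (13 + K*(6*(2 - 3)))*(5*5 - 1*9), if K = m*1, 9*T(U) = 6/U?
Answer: 608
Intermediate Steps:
T(U) = 2/(3*U) (T(U) = (6/U)/9 = 2/(3*U))
m = -25/6 (m = -4 - 2/(3*4) = -4 - 1*⅙ = -4 - ⅙ = -25/6 ≈ -4.1667)
K = -25/6 (K = -25/6*1 = -25/6 ≈ -4.1667)
(13 + K*(6*(2 - 3)))*(5*5 - 1*9) = (13 - 25*(2 - 3))*(5*5 - 1*9) = (13 - 25*(-1))*(25 - 9) = (13 - 25/6*(-6))*16 = (13 + 25)*16 = 38*16 = 608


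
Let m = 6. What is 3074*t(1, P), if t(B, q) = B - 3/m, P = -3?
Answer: 1537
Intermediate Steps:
t(B, q) = -1/2 + B (t(B, q) = B - 3/6 = B - 1*1/2 = B - 1/2 = -1/2 + B)
3074*t(1, P) = 3074*(-1/2 + 1) = 3074*(1/2) = 1537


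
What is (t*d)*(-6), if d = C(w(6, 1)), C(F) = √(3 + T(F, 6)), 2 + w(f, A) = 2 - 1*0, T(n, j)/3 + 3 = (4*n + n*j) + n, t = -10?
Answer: 60*I*√6 ≈ 146.97*I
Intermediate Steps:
T(n, j) = -9 + 15*n + 3*j*n (T(n, j) = -9 + 3*((4*n + n*j) + n) = -9 + 3*((4*n + j*n) + n) = -9 + 3*(5*n + j*n) = -9 + (15*n + 3*j*n) = -9 + 15*n + 3*j*n)
w(f, A) = 0 (w(f, A) = -2 + (2 - 1*0) = -2 + (2 + 0) = -2 + 2 = 0)
C(F) = √(-6 + 33*F) (C(F) = √(3 + (-9 + 15*F + 3*6*F)) = √(3 + (-9 + 15*F + 18*F)) = √(3 + (-9 + 33*F)) = √(-6 + 33*F))
d = I*√6 (d = √(-6 + 33*0) = √(-6 + 0) = √(-6) = I*√6 ≈ 2.4495*I)
(t*d)*(-6) = -10*I*√6*(-6) = 60*I*√6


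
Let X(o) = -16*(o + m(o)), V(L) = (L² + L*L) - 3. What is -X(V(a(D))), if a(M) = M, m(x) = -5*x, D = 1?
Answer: 64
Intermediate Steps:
V(L) = -3 + 2*L² (V(L) = (L² + L²) - 3 = 2*L² - 3 = -3 + 2*L²)
X(o) = 64*o (X(o) = -16*(o - 5*o) = -(-64)*o = 64*o)
-X(V(a(D))) = -64*(-3 + 2*1²) = -64*(-3 + 2*1) = -64*(-3 + 2) = -64*(-1) = -1*(-64) = 64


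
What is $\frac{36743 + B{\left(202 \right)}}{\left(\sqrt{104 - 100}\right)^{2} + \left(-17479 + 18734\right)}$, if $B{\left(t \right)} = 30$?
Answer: $\frac{36773}{1259} \approx 29.208$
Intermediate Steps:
$\frac{36743 + B{\left(202 \right)}}{\left(\sqrt{104 - 100}\right)^{2} + \left(-17479 + 18734\right)} = \frac{36743 + 30}{\left(\sqrt{104 - 100}\right)^{2} + \left(-17479 + 18734\right)} = \frac{36773}{\left(\sqrt{4}\right)^{2} + 1255} = \frac{36773}{2^{2} + 1255} = \frac{36773}{4 + 1255} = \frac{36773}{1259}$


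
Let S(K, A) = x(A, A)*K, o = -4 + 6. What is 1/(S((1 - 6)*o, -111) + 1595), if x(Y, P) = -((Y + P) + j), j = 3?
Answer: -1/595 ≈ -0.0016807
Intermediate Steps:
o = 2
x(Y, P) = -3 - P - Y (x(Y, P) = -((Y + P) + 3) = -((P + Y) + 3) = -(3 + P + Y) = -3 - P - Y)
S(K, A) = K*(-3 - 2*A) (S(K, A) = (-3 - A - A)*K = (-3 - 2*A)*K = K*(-3 - 2*A))
1/(S((1 - 6)*o, -111) + 1595) = 1/(-(1 - 6)*2*(3 + 2*(-111)) + 1595) = 1/(-(-5*2)*(3 - 222) + 1595) = 1/(-1*(-10)*(-219) + 1595) = 1/(-2190 + 1595) = 1/(-595) = -1/595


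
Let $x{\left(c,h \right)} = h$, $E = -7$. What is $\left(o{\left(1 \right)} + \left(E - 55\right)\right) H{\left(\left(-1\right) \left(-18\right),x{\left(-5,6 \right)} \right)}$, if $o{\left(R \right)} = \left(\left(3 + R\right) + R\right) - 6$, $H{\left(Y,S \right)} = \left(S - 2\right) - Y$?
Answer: $882$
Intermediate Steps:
$H{\left(Y,S \right)} = -2 + S - Y$ ($H{\left(Y,S \right)} = \left(S - 2\right) - Y = \left(-2 + S\right) - Y = -2 + S - Y$)
$o{\left(R \right)} = -3 + 2 R$ ($o{\left(R \right)} = \left(3 + 2 R\right) - 6 = -3 + 2 R$)
$\left(o{\left(1 \right)} + \left(E - 55\right)\right) H{\left(\left(-1\right) \left(-18\right),x{\left(-5,6 \right)} \right)} = \left(\left(-3 + 2 \cdot 1\right) - 62\right) \left(-2 + 6 - \left(-1\right) \left(-18\right)\right) = \left(\left(-3 + 2\right) - 62\right) \left(-2 + 6 - 18\right) = \left(-1 - 62\right) \left(-2 + 6 - 18\right) = \left(-63\right) \left(-14\right) = 882$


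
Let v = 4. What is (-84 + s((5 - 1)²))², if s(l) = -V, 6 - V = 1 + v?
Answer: 7225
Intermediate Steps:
V = 1 (V = 6 - (1 + 4) = 6 - 1*5 = 6 - 5 = 1)
s(l) = -1 (s(l) = -1*1 = -1)
(-84 + s((5 - 1)²))² = (-84 - 1)² = (-85)² = 7225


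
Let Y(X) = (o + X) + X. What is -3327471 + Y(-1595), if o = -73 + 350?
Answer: -3330384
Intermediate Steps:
o = 277
Y(X) = 277 + 2*X (Y(X) = (277 + X) + X = 277 + 2*X)
-3327471 + Y(-1595) = -3327471 + (277 + 2*(-1595)) = -3327471 + (277 - 3190) = -3327471 - 2913 = -3330384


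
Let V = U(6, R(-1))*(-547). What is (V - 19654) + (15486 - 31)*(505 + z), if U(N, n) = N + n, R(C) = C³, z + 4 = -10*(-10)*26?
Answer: 47903566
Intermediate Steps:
z = 2596 (z = -4 - 10*(-10)*26 = -4 + 100*26 = -4 + 2600 = 2596)
V = -2735 (V = (6 + (-1)³)*(-547) = (6 - 1)*(-547) = 5*(-547) = -2735)
(V - 19654) + (15486 - 31)*(505 + z) = (-2735 - 19654) + (15486 - 31)*(505 + 2596) = -22389 + 15455*3101 = -22389 + 47925955 = 47903566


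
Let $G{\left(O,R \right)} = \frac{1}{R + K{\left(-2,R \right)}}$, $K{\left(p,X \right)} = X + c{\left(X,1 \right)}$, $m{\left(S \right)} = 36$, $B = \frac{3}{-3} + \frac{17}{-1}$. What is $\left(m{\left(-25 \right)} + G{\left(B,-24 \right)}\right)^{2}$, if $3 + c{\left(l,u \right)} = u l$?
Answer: $\frac{7284601}{5625} \approx 1295.0$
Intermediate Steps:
$B = -18$ ($B = 3 \left(- \frac{1}{3}\right) + 17 \left(-1\right) = -1 - 17 = -18$)
$c{\left(l,u \right)} = -3 + l u$ ($c{\left(l,u \right)} = -3 + u l = -3 + l u$)
$K{\left(p,X \right)} = -3 + 2 X$ ($K{\left(p,X \right)} = X + \left(-3 + X 1\right) = X + \left(-3 + X\right) = -3 + 2 X$)
$G{\left(O,R \right)} = \frac{1}{-3 + 3 R}$ ($G{\left(O,R \right)} = \frac{1}{R + \left(-3 + 2 R\right)} = \frac{1}{-3 + 3 R}$)
$\left(m{\left(-25 \right)} + G{\left(B,-24 \right)}\right)^{2} = \left(36 + \frac{1}{3 \left(-1 - 24\right)}\right)^{2} = \left(36 + \frac{1}{3 \left(-25\right)}\right)^{2} = \left(36 + \frac{1}{3} \left(- \frac{1}{25}\right)\right)^{2} = \left(36 - \frac{1}{75}\right)^{2} = \left(\frac{2699}{75}\right)^{2} = \frac{7284601}{5625}$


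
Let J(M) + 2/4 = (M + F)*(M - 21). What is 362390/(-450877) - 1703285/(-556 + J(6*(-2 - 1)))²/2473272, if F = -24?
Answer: -149762613923077475/186330937972761162 ≈ -0.80375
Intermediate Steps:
J(M) = -½ + (-24 + M)*(-21 + M) (J(M) = -½ + (M - 24)*(M - 21) = -½ + (-24 + M)*(-21 + M))
362390/(-450877) - 1703285/(-556 + J(6*(-2 - 1)))²/2473272 = 362390/(-450877) - 1703285/(-556 + (1007/2 + (6*(-2 - 1))² - 270*(-2 - 1)))²/2473272 = 362390*(-1/450877) - 1703285/(-556 + (1007/2 + (6*(-3))² - 270*(-3)))²*(1/2473272) = -51770/64411 - 1703285/(-556 + (1007/2 + (-18)² - 45*(-18)))²*(1/2473272) = -51770/64411 - 1703285/(-556 + (1007/2 + 324 + 810))²*(1/2473272) = -51770/64411 - 1703285/(-556 + 3275/2)²*(1/2473272) = -51770/64411 - 1703285/((2163/2)²)*(1/2473272) = -51770/64411 - 1703285/4678569/4*(1/2473272) = -51770/64411 - 1703285*4/4678569*(1/2473272) = -51770/64411 - 6813140/4678569*1/2473272 = -51770/64411 - 1703285/2892843426942 = -149762613923077475/186330937972761162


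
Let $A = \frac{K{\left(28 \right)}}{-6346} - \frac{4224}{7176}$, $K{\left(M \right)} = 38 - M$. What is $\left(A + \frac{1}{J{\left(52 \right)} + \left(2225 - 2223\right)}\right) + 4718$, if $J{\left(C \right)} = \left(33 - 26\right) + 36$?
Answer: $\frac{201399980662}{42692715} \approx 4717.4$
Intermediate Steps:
$J{\left(C \right)} = 43$ ($J{\left(C \right)} = 7 + 36 = 43$)
$A = - \frac{559943}{948727}$ ($A = \frac{38 - 28}{-6346} - \frac{4224}{7176} = \left(38 - 28\right) \left(- \frac{1}{6346}\right) - \frac{176}{299} = 10 \left(- \frac{1}{6346}\right) - \frac{176}{299} = - \frac{5}{3173} - \frac{176}{299} = - \frac{559943}{948727} \approx -0.5902$)
$\left(A + \frac{1}{J{\left(52 \right)} + \left(2225 - 2223\right)}\right) + 4718 = \left(- \frac{559943}{948727} + \frac{1}{43 + \left(2225 - 2223\right)}\right) + 4718 = \left(- \frac{559943}{948727} + \frac{1}{43 + 2}\right) + 4718 = \left(- \frac{559943}{948727} + \frac{1}{45}\right) + 4718 = - \frac{24248708}{42692715} + 4718 = \frac{201399980662}{42692715}$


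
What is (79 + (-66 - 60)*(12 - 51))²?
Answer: 24930049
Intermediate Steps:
(79 + (-66 - 60)*(12 - 51))² = (79 - 126*(-39))² = (79 + 4914)² = 4993² = 24930049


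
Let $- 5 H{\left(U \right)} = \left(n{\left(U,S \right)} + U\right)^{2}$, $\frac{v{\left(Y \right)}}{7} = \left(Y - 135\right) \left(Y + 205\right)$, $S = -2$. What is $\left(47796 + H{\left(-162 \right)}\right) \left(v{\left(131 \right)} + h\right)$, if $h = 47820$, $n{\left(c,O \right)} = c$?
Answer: $\frac{5147361648}{5} \approx 1.0295 \cdot 10^{9}$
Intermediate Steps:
$v{\left(Y \right)} = 7 \left(-135 + Y\right) \left(205 + Y\right)$ ($v{\left(Y \right)} = 7 \left(Y - 135\right) \left(Y + 205\right) = 7 \left(-135 + Y\right) \left(205 + Y\right)$)
$H{\left(U \right)} = - \frac{4 U^{2}}{5}$ ($H{\left(U \right)} = - \frac{\left(U + U\right)^{2}}{5} = - \frac{\left(2 U\right)^{2}}{5} = - \frac{4 U^{2}}{5}$)
$\left(47796 + H{\left(-162 \right)}\right) \left(v{\left(131 \right)} + h\right) = \left(47796 - \frac{4 \left(-162\right)^{2}}{5}\right) \left(\left(-193725 + 7 \cdot 131^{2} + 490 \cdot 131\right) + 47820\right) = \left(47796 - \frac{104976}{5}\right) \left(\left(-193725 + 7 \cdot 17161 + 64190\right) + 47820\right) = \left(47796 - \frac{104976}{5}\right) \left(\left(-193725 + 120127 + 64190\right) + 47820\right) = \frac{134004 \left(-9408 + 47820\right)}{5} = \frac{134004}{5} \cdot 38412 = \frac{5147361648}{5}$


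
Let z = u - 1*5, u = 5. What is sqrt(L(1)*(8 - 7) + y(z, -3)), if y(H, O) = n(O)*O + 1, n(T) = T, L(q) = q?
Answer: sqrt(11) ≈ 3.3166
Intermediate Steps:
z = 0 (z = 5 - 1*5 = 5 - 5 = 0)
y(H, O) = 1 + O**2 (y(H, O) = O*O + 1 = O**2 + 1 = 1 + O**2)
sqrt(L(1)*(8 - 7) + y(z, -3)) = sqrt(1*(8 - 7) + (1 + (-3)**2)) = sqrt(1*1 + (1 + 9)) = sqrt(1 + 10) = sqrt(11)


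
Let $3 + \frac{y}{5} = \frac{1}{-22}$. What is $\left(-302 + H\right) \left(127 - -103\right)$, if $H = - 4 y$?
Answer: $- \frac{609960}{11} \approx -55451.0$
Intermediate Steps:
$y = - \frac{335}{22}$ ($y = -15 + \frac{5}{-22} = -15 + 5 \left(- \frac{1}{22}\right) = -15 - \frac{5}{22} = - \frac{335}{22} \approx -15.227$)
$H = \frac{670}{11}$ ($H = \left(-4\right) \left(- \frac{335}{22}\right) = \frac{670}{11} \approx 60.909$)
$\left(-302 + H\right) \left(127 - -103\right) = \left(-302 + \frac{670}{11}\right) \left(127 - -103\right) = - \frac{2652 \left(127 + 103\right)}{11} = \left(- \frac{2652}{11}\right) 230 = - \frac{609960}{11}$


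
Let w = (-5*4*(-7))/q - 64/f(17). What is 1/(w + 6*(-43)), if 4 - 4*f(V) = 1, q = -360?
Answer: -18/6187 ≈ -0.0029093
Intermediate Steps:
f(V) = 3/4 (f(V) = 1 - 1/4*1 = 1 - 1/4 = 3/4)
w = -1543/18 (w = (-5*4*(-7))/(-360) - 64/3/4 = -20*(-7)*(-1/360) - 64*4/3 = 140*(-1/360) - 256/3 = -7/18 - 256/3 = -1543/18 ≈ -85.722)
1/(w + 6*(-43)) = 1/(-1543/18 + 6*(-43)) = 1/(-1543/18 - 258) = 1/(-6187/18) = -18/6187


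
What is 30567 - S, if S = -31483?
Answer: 62050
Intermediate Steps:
30567 - S = 30567 - 1*(-31483) = 30567 + 31483 = 62050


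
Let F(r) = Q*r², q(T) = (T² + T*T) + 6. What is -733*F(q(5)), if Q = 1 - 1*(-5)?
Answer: -13792128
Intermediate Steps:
q(T) = 6 + 2*T² (q(T) = (T² + T²) + 6 = 2*T² + 6 = 6 + 2*T²)
Q = 6 (Q = 1 + 5 = 6)
F(r) = 6*r²
-733*F(q(5)) = -4398*(6 + 2*5²)² = -4398*(6 + 2*25)² = -4398*(6 + 50)² = -4398*56² = -4398*3136 = -733*18816 = -13792128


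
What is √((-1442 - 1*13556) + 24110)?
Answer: 2*√2278 ≈ 95.457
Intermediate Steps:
√((-1442 - 1*13556) + 24110) = √((-1442 - 13556) + 24110) = √(-14998 + 24110) = √9112 = 2*√2278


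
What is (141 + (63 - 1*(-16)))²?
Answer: 48400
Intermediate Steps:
(141 + (63 - 1*(-16)))² = (141 + (63 + 16))² = (141 + 79)² = 220² = 48400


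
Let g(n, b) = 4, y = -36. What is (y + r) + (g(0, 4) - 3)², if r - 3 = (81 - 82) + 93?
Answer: 60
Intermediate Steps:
r = 95 (r = 3 + ((81 - 82) + 93) = 3 + (-1 + 93) = 3 + 92 = 95)
(y + r) + (g(0, 4) - 3)² = (-36 + 95) + (4 - 3)² = 59 + 1² = 59 + 1 = 60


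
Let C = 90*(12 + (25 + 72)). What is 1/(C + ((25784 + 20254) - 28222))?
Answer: 1/27626 ≈ 3.6198e-5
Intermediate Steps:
C = 9810 (C = 90*(12 + 97) = 90*109 = 9810)
1/(C + ((25784 + 20254) - 28222)) = 1/(9810 + ((25784 + 20254) - 28222)) = 1/(9810 + (46038 - 28222)) = 1/(9810 + 17816) = 1/27626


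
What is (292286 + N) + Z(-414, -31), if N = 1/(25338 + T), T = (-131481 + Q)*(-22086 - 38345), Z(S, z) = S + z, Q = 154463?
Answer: 405308752783263/1388799904 ≈ 2.9184e+5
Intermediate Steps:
T = -1388825242 (T = (-131481 + 154463)*(-22086 - 38345) = 22982*(-60431) = -1388825242)
N = -1/1388799904 (N = 1/(25338 - 1388825242) = 1/(-1388799904) = -1/1388799904 ≈ -7.2005e-10)
(292286 + N) + Z(-414, -31) = (292286 - 1/1388799904) + (-414 - 31) = 405926768740543/1388799904 - 445 = 405308752783263/1388799904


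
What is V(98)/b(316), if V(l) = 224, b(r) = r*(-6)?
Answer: -28/237 ≈ -0.11814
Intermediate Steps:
b(r) = -6*r
V(98)/b(316) = 224/((-6*316)) = 224/(-1896) = 224*(-1/1896) = -28/237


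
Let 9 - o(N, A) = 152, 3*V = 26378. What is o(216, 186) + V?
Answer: 25949/3 ≈ 8649.7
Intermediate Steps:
V = 26378/3 (V = (1/3)*26378 = 26378/3 ≈ 8792.7)
o(N, A) = -143 (o(N, A) = 9 - 1*152 = 9 - 152 = -143)
o(216, 186) + V = -143 + 26378/3 = 25949/3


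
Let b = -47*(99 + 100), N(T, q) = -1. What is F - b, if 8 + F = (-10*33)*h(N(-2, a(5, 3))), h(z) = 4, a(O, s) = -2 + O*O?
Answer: 8025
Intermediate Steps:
a(O, s) = -2 + O**2
b = -9353 (b = -47*199 = -9353)
F = -1328 (F = -8 - 10*33*4 = -8 - 330*4 = -8 - 1320 = -1328)
F - b = -1328 - 1*(-9353) = -1328 + 9353 = 8025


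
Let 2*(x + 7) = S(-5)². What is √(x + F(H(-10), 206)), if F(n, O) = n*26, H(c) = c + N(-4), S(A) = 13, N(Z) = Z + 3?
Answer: I*√834/2 ≈ 14.44*I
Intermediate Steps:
N(Z) = 3 + Z
H(c) = -1 + c (H(c) = c + (3 - 4) = c - 1 = -1 + c)
F(n, O) = 26*n
x = 155/2 (x = -7 + (½)*13² = -7 + (½)*169 = -7 + 169/2 = 155/2 ≈ 77.500)
√(x + F(H(-10), 206)) = √(155/2 + 26*(-1 - 10)) = √(155/2 + 26*(-11)) = √(155/2 - 286) = √(-417/2) = I*√834/2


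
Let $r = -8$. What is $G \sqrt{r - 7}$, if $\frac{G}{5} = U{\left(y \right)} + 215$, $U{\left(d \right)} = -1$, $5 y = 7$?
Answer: $1070 i \sqrt{15} \approx 4144.1 i$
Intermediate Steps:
$y = \frac{7}{5}$ ($y = \frac{1}{5} \cdot 7 = \frac{7}{5} \approx 1.4$)
$G = 1070$ ($G = 5 \left(-1 + 215\right) = 5 \cdot 214 = 1070$)
$G \sqrt{r - 7} = 1070 \sqrt{-8 - 7} = 1070 \sqrt{-15} = 1070 i \sqrt{15}$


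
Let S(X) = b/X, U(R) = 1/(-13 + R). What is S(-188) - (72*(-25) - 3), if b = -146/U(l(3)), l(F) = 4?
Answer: 168825/94 ≈ 1796.0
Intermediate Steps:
b = 1314 (b = -146/(1/(-13 + 4)) = -146/(1/(-9)) = -146/(-⅑) = -146*(-9) = 1314)
S(X) = 1314/X
S(-188) - (72*(-25) - 3) = 1314/(-188) - (72*(-25) - 3) = 1314*(-1/188) - (-1800 - 3) = -657/94 - 1*(-1803) = -657/94 + 1803 = 168825/94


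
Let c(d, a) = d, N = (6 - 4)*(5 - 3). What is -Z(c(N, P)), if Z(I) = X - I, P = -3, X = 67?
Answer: -63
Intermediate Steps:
N = 4 (N = 2*2 = 4)
Z(I) = 67 - I
-Z(c(N, P)) = -(67 - 1*4) = -(67 - 4) = -1*63 = -63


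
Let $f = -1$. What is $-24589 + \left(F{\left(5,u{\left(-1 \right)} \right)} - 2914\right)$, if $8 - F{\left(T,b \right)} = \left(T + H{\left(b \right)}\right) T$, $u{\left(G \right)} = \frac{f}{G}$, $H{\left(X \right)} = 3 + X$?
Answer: $-27540$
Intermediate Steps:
$u{\left(G \right)} = - \frac{1}{G}$
$F{\left(T,b \right)} = 8 - T \left(3 + T + b\right)$ ($F{\left(T,b \right)} = 8 - \left(T + \left(3 + b\right)\right) T = 8 - \left(3 + T + b\right) T = 8 - T \left(3 + T + b\right)$)
$-24589 + \left(F{\left(5,u{\left(-1 \right)} \right)} - 2914\right) = -24589 - \left(2931 + 5 \left(3 - \frac{1}{-1}\right)\right) = -24589 - \left(2931 + 5 \left(3 - -1\right)\right) = -24589 - \left(2931 + 5 \left(3 + 1\right)\right) = -24589 - 2951 = -27540$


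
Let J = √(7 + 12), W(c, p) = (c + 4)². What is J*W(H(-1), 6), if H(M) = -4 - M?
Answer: √19 ≈ 4.3589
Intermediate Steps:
W(c, p) = (4 + c)²
J = √19 ≈ 4.3589
J*W(H(-1), 6) = √19*(4 + (-4 - 1*(-1)))² = √19*(4 + (-4 + 1))² = √19*(4 - 3)² = √19*1² = √19*1 = √19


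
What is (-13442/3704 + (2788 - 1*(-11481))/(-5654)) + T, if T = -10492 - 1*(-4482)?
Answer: -31498193401/5235604 ≈ -6016.2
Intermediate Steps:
T = -6010 (T = -10492 + 4482 = -6010)
(-13442/3704 + (2788 - 1*(-11481))/(-5654)) + T = (-13442/3704 + (2788 - 1*(-11481))/(-5654)) - 6010 = (-13442*1/3704 + (2788 + 11481)*(-1/5654)) - 6010 = (-6721/1852 + 14269*(-1/5654)) - 6010 = (-6721/1852 - 14269/5654) - 6010 = -32213361/5235604 - 6010 = -31498193401/5235604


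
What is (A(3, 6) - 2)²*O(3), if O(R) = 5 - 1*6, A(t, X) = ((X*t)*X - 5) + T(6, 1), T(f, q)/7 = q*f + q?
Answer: -22500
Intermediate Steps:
T(f, q) = 7*q + 7*f*q (T(f, q) = 7*(q*f + q) = 7*(f*q + q) = 7*(q + f*q) = 7*q + 7*f*q)
A(t, X) = 44 + t*X² (A(t, X) = ((X*t)*X - 5) + 7*1*(1 + 6) = (t*X² - 5) + 7*1*7 = (-5 + t*X²) + 49 = 44 + t*X²)
O(R) = -1 (O(R) = 5 - 6 = -1)
(A(3, 6) - 2)²*O(3) = ((44 + 3*6²) - 2)²*(-1) = ((44 + 3*36) - 2)²*(-1) = ((44 + 108) - 2)²*(-1) = (152 - 2)²*(-1) = 150²*(-1) = 22500*(-1) = -22500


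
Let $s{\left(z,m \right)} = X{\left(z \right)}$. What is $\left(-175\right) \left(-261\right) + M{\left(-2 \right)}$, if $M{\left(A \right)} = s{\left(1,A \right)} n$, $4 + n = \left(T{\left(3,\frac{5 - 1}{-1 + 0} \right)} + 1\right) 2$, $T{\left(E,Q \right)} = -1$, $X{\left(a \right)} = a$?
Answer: $45671$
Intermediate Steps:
$s{\left(z,m \right)} = z$
$n = -4$ ($n = -4 + \left(-1 + 1\right) 2 = -4 + 0 \cdot 2 = -4 + 0 = -4$)
$M{\left(A \right)} = -4$ ($M{\left(A \right)} = 1 \left(-4\right) = -4$)
$\left(-175\right) \left(-261\right) + M{\left(-2 \right)} = \left(-175\right) \left(-261\right) - 4 = 45675 - 4 = 45671$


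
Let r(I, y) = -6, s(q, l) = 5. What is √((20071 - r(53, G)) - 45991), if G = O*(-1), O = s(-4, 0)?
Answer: I*√25914 ≈ 160.98*I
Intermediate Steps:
O = 5
G = -5 (G = 5*(-1) = -5)
√((20071 - r(53, G)) - 45991) = √((20071 - 1*(-6)) - 45991) = √((20071 + 6) - 45991) = √(20077 - 45991) = √(-25914) = I*√25914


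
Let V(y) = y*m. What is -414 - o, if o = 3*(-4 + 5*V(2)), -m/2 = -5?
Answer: -702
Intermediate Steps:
m = 10 (m = -2*(-5) = 10)
V(y) = 10*y (V(y) = y*10 = 10*y)
o = 288 (o = 3*(-4 + 5*(10*2)) = 3*(-4 + 5*20) = 3*(-4 + 100) = 3*96 = 288)
-414 - o = -414 - 1*288 = -414 - 288 = -702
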